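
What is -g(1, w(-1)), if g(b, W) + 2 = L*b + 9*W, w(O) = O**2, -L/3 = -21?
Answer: -70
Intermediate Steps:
L = 63 (L = -3*(-21) = 63)
g(b, W) = -2 + 9*W + 63*b (g(b, W) = -2 + (63*b + 9*W) = -2 + (9*W + 63*b) = -2 + 9*W + 63*b)
-g(1, w(-1)) = -(-2 + 9*(-1)**2 + 63*1) = -(-2 + 9*1 + 63) = -(-2 + 9 + 63) = -1*70 = -70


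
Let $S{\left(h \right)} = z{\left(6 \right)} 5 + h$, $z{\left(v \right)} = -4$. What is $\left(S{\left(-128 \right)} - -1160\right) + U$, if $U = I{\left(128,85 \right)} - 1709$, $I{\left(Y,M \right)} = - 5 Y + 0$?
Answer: $-1337$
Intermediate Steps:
$I{\left(Y,M \right)} = - 5 Y$
$U = -2349$ ($U = \left(-5\right) 128 - 1709 = -640 - 1709 = -2349$)
$S{\left(h \right)} = -20 + h$ ($S{\left(h \right)} = \left(-4\right) 5 + h = -20 + h$)
$\left(S{\left(-128 \right)} - -1160\right) + U = \left(\left(-20 - 128\right) - -1160\right) - 2349 = \left(-148 + 1160\right) - 2349 = 1012 - 2349 = -1337$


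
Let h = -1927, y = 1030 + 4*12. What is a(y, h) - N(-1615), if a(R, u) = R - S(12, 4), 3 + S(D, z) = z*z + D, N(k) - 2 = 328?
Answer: 723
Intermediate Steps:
N(k) = 330 (N(k) = 2 + 328 = 330)
y = 1078 (y = 1030 + 48 = 1078)
S(D, z) = -3 + D + z² (S(D, z) = -3 + (z*z + D) = -3 + (z² + D) = -3 + (D + z²) = -3 + D + z²)
a(R, u) = -25 + R (a(R, u) = R - (-3 + 12 + 4²) = R - (-3 + 12 + 16) = R - 1*25 = R - 25 = -25 + R)
a(y, h) - N(-1615) = (-25 + 1078) - 1*330 = 1053 - 330 = 723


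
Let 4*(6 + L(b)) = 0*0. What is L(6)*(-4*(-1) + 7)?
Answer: -66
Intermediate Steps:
L(b) = -6 (L(b) = -6 + (0*0)/4 = -6 + (1/4)*0 = -6 + 0 = -6)
L(6)*(-4*(-1) + 7) = -6*(-4*(-1) + 7) = -6*(4 + 7) = -6*11 = -66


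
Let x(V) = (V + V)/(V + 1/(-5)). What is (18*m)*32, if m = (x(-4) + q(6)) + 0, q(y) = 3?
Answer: 19776/7 ≈ 2825.1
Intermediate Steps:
x(V) = 2*V/(-⅕ + V) (x(V) = (2*V)/(V - ⅕) = (2*V)/(-⅕ + V) = 2*V/(-⅕ + V))
m = 103/21 (m = (10*(-4)/(-1 + 5*(-4)) + 3) + 0 = (10*(-4)/(-1 - 20) + 3) + 0 = (10*(-4)/(-21) + 3) + 0 = (10*(-4)*(-1/21) + 3) + 0 = (40/21 + 3) + 0 = 103/21 + 0 = 103/21 ≈ 4.9048)
(18*m)*32 = (18*(103/21))*32 = (618/7)*32 = 19776/7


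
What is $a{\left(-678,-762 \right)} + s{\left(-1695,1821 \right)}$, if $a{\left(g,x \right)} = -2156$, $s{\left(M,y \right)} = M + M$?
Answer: $-5546$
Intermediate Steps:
$s{\left(M,y \right)} = 2 M$
$a{\left(-678,-762 \right)} + s{\left(-1695,1821 \right)} = -2156 + 2 \left(-1695\right) = -2156 - 3390 = -5546$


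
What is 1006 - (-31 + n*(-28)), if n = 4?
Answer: 1149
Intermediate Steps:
1006 - (-31 + n*(-28)) = 1006 - (-31 + 4*(-28)) = 1006 - (-31 - 112) = 1006 - 1*(-143) = 1006 + 143 = 1149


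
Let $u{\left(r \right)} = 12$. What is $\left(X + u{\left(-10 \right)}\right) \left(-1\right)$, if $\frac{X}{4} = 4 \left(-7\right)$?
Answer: $100$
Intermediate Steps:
$X = -112$ ($X = 4 \cdot 4 \left(-7\right) = 4 \left(-28\right) = -112$)
$\left(X + u{\left(-10 \right)}\right) \left(-1\right) = \left(-112 + 12\right) \left(-1\right) = \left(-100\right) \left(-1\right) = 100$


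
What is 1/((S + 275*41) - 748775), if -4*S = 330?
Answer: -2/1475165 ≈ -1.3558e-6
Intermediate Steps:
S = -165/2 (S = -1/4*330 = -165/2 ≈ -82.500)
1/((S + 275*41) - 748775) = 1/((-165/2 + 275*41) - 748775) = 1/((-165/2 + 11275) - 748775) = 1/(22385/2 - 748775) = 1/(-1475165/2) = -2/1475165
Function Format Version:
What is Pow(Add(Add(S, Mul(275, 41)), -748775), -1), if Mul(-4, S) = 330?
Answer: Rational(-2, 1475165) ≈ -1.3558e-6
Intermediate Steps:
S = Rational(-165, 2) (S = Mul(Rational(-1, 4), 330) = Rational(-165, 2) ≈ -82.500)
Pow(Add(Add(S, Mul(275, 41)), -748775), -1) = Pow(Add(Add(Rational(-165, 2), Mul(275, 41)), -748775), -1) = Pow(Add(Add(Rational(-165, 2), 11275), -748775), -1) = Pow(Add(Rational(22385, 2), -748775), -1) = Pow(Rational(-1475165, 2), -1) = Rational(-2, 1475165)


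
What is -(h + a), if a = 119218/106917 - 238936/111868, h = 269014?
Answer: -804388551449074/2990147739 ≈ -2.6901e+5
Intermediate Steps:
a = -3052410272/2990147739 (a = 119218*(1/106917) - 238936*1/111868 = 119218/106917 - 59734/27967 = -3052410272/2990147739 ≈ -1.0208)
-(h + a) = -(269014 - 3052410272/2990147739) = -1*804388551449074/2990147739 = -804388551449074/2990147739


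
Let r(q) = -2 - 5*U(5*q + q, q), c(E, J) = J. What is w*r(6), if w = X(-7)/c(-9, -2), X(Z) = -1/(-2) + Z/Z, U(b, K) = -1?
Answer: -9/4 ≈ -2.2500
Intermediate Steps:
r(q) = 3 (r(q) = -2 - 5*(-1) = -2 + 5 = 3)
X(Z) = 3/2 (X(Z) = -1*(-½) + 1 = ½ + 1 = 3/2)
w = -¾ (w = (3/2)/(-2) = (3/2)*(-½) = -¾ ≈ -0.75000)
w*r(6) = -¾*3 = -9/4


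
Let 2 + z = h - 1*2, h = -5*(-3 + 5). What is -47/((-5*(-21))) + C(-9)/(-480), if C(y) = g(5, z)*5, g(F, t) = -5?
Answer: -443/1120 ≈ -0.39554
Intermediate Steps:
h = -10 (h = -5*2 = -10)
z = -14 (z = -2 + (-10 - 1*2) = -2 + (-10 - 2) = -2 - 12 = -14)
C(y) = -25 (C(y) = -5*5 = -25)
-47/((-5*(-21))) + C(-9)/(-480) = -47/((-5*(-21))) - 25/(-480) = -47/105 - 25*(-1/480) = -47*1/105 + 5/96 = -47/105 + 5/96 = -443/1120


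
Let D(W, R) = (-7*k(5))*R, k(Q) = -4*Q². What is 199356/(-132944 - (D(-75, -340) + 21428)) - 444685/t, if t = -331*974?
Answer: 8454941287/2246763786 ≈ 3.7632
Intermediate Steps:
D(W, R) = 700*R (D(W, R) = (-(-28)*5²)*R = (-(-28)*25)*R = (-7*(-100))*R = 700*R)
t = -322394
199356/(-132944 - (D(-75, -340) + 21428)) - 444685/t = 199356/(-132944 - (700*(-340) + 21428)) - 444685/(-322394) = 199356/(-132944 - (-238000 + 21428)) - 444685*(-1/322394) = 199356/(-132944 - 1*(-216572)) + 444685/322394 = 199356/(-132944 + 216572) + 444685/322394 = 199356/83628 + 444685/322394 = 199356*(1/83628) + 444685/322394 = 16613/6969 + 444685/322394 = 8454941287/2246763786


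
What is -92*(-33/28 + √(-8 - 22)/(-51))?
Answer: 759/7 + 92*I*√30/51 ≈ 108.43 + 9.8805*I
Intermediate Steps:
-92*(-33/28 + √(-8 - 22)/(-51)) = -92*(-33*1/28 + √(-30)*(-1/51)) = -92*(-33/28 + (I*√30)*(-1/51)) = -92*(-33/28 - I*√30/51) = 759/7 + 92*I*√30/51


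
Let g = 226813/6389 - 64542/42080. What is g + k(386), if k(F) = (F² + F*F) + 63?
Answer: 40070478196901/134424560 ≈ 2.9809e+5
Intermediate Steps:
k(F) = 63 + 2*F² (k(F) = (F² + F²) + 63 = 2*F² + 63 = 63 + 2*F²)
g = 4565966101/134424560 (g = 226813*(1/6389) - 64542*1/42080 = 226813/6389 - 32271/21040 = 4565966101/134424560 ≈ 33.967)
g + k(386) = 4565966101/134424560 + (63 + 2*386²) = 4565966101/134424560 + (63 + 2*148996) = 4565966101/134424560 + (63 + 297992) = 4565966101/134424560 + 298055 = 40070478196901/134424560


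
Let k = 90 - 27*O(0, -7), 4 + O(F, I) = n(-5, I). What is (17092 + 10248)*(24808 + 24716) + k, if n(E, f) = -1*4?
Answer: 1353986466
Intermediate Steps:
n(E, f) = -4
O(F, I) = -8 (O(F, I) = -4 - 4 = -8)
k = 306 (k = 90 - 27*(-8) = 90 + 216 = 306)
(17092 + 10248)*(24808 + 24716) + k = (17092 + 10248)*(24808 + 24716) + 306 = 27340*49524 + 306 = 1353986160 + 306 = 1353986466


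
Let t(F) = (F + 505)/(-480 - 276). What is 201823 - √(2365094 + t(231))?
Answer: 201823 - √9387054222/63 ≈ 2.0029e+5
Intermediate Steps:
t(F) = -505/756 - F/756 (t(F) = (505 + F)/(-756) = (505 + F)*(-1/756) = -505/756 - F/756)
201823 - √(2365094 + t(231)) = 201823 - √(2365094 + (-505/756 - 1/756*231)) = 201823 - √(2365094 + (-505/756 - 11/36)) = 201823 - √(2365094 - 184/189) = 201823 - √(447002582/189) = 201823 - √9387054222/63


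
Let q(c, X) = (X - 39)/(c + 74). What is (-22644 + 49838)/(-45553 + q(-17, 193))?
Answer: -1550058/2596367 ≈ -0.59701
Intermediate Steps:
q(c, X) = (-39 + X)/(74 + c)
(-22644 + 49838)/(-45553 + q(-17, 193)) = (-22644 + 49838)/(-45553 + (-39 + 193)/(74 - 17)) = 27194/(-45553 + 154/57) = 27194/(-2596367/57) = 27194*(-57/2596367) = -1550058/2596367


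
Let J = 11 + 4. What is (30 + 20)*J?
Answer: 750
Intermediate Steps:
J = 15
(30 + 20)*J = (30 + 20)*15 = 50*15 = 750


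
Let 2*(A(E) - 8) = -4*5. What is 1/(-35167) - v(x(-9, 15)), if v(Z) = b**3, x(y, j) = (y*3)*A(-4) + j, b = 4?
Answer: -2250689/35167 ≈ -64.000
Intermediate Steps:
A(E) = -2 (A(E) = 8 + (-4*5)/2 = 8 + (1/2)*(-20) = 8 - 10 = -2)
x(y, j) = j - 6*y (x(y, j) = (y*3)*(-2) + j = (3*y)*(-2) + j = -6*y + j = j - 6*y)
v(Z) = 64 (v(Z) = 4**3 = 64)
1/(-35167) - v(x(-9, 15)) = 1/(-35167) - 1*64 = -1/35167 - 64 = -2250689/35167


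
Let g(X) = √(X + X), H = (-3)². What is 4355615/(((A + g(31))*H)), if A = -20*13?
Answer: -566229950/303921 - 4355615*√62/607842 ≈ -1919.5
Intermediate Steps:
H = 9
A = -260
g(X) = √2*√X (g(X) = √(2*X) = √2*√X)
4355615/(((A + g(31))*H)) = 4355615/(((-260 + √2*√31)*9)) = 4355615/(((-260 + √62)*9)) = 4355615/(-2340 + 9*√62)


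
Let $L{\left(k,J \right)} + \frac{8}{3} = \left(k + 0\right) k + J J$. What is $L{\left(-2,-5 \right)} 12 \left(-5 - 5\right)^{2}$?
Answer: $31600$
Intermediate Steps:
$L{\left(k,J \right)} = - \frac{8}{3} + J^{2} + k^{2}$ ($L{\left(k,J \right)} = - \frac{8}{3} + \left(\left(k + 0\right) k + J J\right) = - \frac{8}{3} + \left(k k + J^{2}\right) = - \frac{8}{3} + \left(k^{2} + J^{2}\right) = - \frac{8}{3} + \left(J^{2} + k^{2}\right) = - \frac{8}{3} + J^{2} + k^{2}$)
$L{\left(-2,-5 \right)} 12 \left(-5 - 5\right)^{2} = \left(- \frac{8}{3} + \left(-5\right)^{2} + \left(-2\right)^{2}\right) 12 \left(-5 - 5\right)^{2} = \left(- \frac{8}{3} + 25 + 4\right) 12 \left(-10\right)^{2} = \frac{79}{3} \cdot 12 \cdot 100 = 316 \cdot 100 = 31600$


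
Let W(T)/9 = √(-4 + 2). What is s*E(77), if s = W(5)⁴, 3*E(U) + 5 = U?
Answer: 629856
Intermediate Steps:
W(T) = 9*I*√2 (W(T) = 9*√(-4 + 2) = 9*√(-2) = 9*(I*√2) = 9*I*√2)
E(U) = -5/3 + U/3
s = 26244 (s = (9*I*√2)⁴ = 26244)
s*E(77) = 26244*(-5/3 + (⅓)*77) = 26244*(-5/3 + 77/3) = 26244*24 = 629856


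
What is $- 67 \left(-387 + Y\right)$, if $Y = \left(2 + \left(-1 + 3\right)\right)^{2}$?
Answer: $24857$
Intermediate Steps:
$Y = 16$ ($Y = \left(2 + 2\right)^{2} = 4^{2} = 16$)
$- 67 \left(-387 + Y\right) = - 67 \left(-387 + 16\right) = \left(-67\right) \left(-371\right) = 24857$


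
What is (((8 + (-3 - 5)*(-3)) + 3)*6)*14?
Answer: 2940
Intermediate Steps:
(((8 + (-3 - 5)*(-3)) + 3)*6)*14 = (((8 - 8*(-3)) + 3)*6)*14 = (((8 + 24) + 3)*6)*14 = ((32 + 3)*6)*14 = (35*6)*14 = 210*14 = 2940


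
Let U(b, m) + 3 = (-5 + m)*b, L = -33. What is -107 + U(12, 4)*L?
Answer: 388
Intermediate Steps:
U(b, m) = -3 + b*(-5 + m) (U(b, m) = -3 + (-5 + m)*b = -3 + b*(-5 + m))
-107 + U(12, 4)*L = -107 + (-3 - 5*12 + 12*4)*(-33) = -107 + (-3 - 60 + 48)*(-33) = -107 - 15*(-33) = -107 + 495 = 388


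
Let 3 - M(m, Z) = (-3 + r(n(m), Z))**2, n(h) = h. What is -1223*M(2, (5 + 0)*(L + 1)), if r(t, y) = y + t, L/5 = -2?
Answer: 2584199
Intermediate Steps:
L = -10 (L = 5*(-2) = -10)
r(t, y) = t + y
M(m, Z) = 3 - (-3 + Z + m)**2 (M(m, Z) = 3 - (-3 + (m + Z))**2 = 3 - (-3 + (Z + m))**2 = 3 - (-3 + Z + m)**2)
-1223*M(2, (5 + 0)*(L + 1)) = -1223*(3 - (-3 + (5 + 0)*(-10 + 1) + 2)**2) = -1223*(3 - (-3 + 5*(-9) + 2)**2) = -1223*(3 - (-3 - 45 + 2)**2) = -1223*(3 - 1*(-46)**2) = -1223*(3 - 1*2116) = -1223*(3 - 2116) = -1223*(-2113) = 2584199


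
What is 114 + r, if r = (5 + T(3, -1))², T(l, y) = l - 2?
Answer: 150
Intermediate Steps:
T(l, y) = -2 + l
r = 36 (r = (5 + (-2 + 3))² = (5 + 1)² = 6² = 36)
114 + r = 114 + 36 = 150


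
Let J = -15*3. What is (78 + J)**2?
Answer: 1089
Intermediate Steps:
J = -45
(78 + J)**2 = (78 - 45)**2 = 33**2 = 1089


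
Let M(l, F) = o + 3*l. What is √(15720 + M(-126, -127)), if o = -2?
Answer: 2*√3835 ≈ 123.85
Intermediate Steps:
M(l, F) = -2 + 3*l
√(15720 + M(-126, -127)) = √(15720 + (-2 + 3*(-126))) = √(15720 + (-2 - 378)) = √(15720 - 380) = √15340 = 2*√3835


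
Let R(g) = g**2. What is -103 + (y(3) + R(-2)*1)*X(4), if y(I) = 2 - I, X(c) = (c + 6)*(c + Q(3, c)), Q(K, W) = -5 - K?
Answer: -223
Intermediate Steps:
X(c) = (-8 + c)*(6 + c) (X(c) = (c + 6)*(c + (-5 - 1*3)) = (6 + c)*(c + (-5 - 3)) = (6 + c)*(c - 8) = (6 + c)*(-8 + c) = (-8 + c)*(6 + c))
-103 + (y(3) + R(-2)*1)*X(4) = -103 + ((2 - 1*3) + (-2)**2*1)*(-48 + 4**2 - 2*4) = -103 + ((2 - 3) + 4*1)*(-48 + 16 - 8) = -103 + (-1 + 4)*(-40) = -103 + 3*(-40) = -103 - 120 = -223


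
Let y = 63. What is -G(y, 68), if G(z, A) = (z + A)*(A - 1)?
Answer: -8777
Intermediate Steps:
G(z, A) = (-1 + A)*(A + z) (G(z, A) = (A + z)*(-1 + A) = (-1 + A)*(A + z))
-G(y, 68) = -(68² - 1*68 - 1*63 + 68*63) = -(4624 - 68 - 63 + 4284) = -1*8777 = -8777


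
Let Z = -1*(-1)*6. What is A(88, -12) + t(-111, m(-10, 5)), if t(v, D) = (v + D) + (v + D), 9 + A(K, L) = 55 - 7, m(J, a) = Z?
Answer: -171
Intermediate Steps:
Z = 6 (Z = 1*6 = 6)
m(J, a) = 6
A(K, L) = 39 (A(K, L) = -9 + (55 - 7) = -9 + 48 = 39)
t(v, D) = 2*D + 2*v (t(v, D) = (D + v) + (D + v) = 2*D + 2*v)
A(88, -12) + t(-111, m(-10, 5)) = 39 + (2*6 + 2*(-111)) = 39 + (12 - 222) = 39 - 210 = -171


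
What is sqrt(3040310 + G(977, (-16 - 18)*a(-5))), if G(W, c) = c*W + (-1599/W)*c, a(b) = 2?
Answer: sqrt(2838755206510)/977 ≈ 1724.5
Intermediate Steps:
G(W, c) = W*c - 1599*c/W
sqrt(3040310 + G(977, (-16 - 18)*a(-5))) = sqrt(3040310 + ((-16 - 18)*2)*(-1599 + 977**2)/977) = sqrt(3040310 - 34*2*(1/977)*(-1599 + 954529)) = sqrt(3040310 - 68*1/977*952930) = sqrt(3040310 - 64799240/977) = sqrt(2905583630/977) = sqrt(2838755206510)/977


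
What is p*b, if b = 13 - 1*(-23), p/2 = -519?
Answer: -37368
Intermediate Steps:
p = -1038 (p = 2*(-519) = -1038)
b = 36 (b = 13 + 23 = 36)
p*b = -1038*36 = -37368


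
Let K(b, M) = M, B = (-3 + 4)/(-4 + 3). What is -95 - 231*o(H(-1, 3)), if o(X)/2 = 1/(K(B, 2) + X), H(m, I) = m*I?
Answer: 367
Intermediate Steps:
B = -1 (B = 1/(-1) = 1*(-1) = -1)
H(m, I) = I*m
o(X) = 2/(2 + X)
-95 - 231*o(H(-1, 3)) = -95 - 462/(2 + 3*(-1)) = -95 - 462/(2 - 3) = -95 - 462/(-1) = -95 - 462*(-1) = -95 - 231*(-2) = -95 + 462 = 367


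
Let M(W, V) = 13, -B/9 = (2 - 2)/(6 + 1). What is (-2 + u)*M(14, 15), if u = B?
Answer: -26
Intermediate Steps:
B = 0 (B = -9*(2 - 2)/(6 + 1) = -0/7 = -9*0 = 0)
u = 0
(-2 + u)*M(14, 15) = (-2 + 0)*13 = -2*13 = -26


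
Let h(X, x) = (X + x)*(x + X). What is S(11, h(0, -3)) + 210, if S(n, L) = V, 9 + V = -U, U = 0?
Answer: 201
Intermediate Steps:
h(X, x) = (X + x)**2 (h(X, x) = (X + x)*(X + x) = (X + x)**2)
V = -9 (V = -9 - 1*0 = -9 + 0 = -9)
S(n, L) = -9
S(11, h(0, -3)) + 210 = -9 + 210 = 201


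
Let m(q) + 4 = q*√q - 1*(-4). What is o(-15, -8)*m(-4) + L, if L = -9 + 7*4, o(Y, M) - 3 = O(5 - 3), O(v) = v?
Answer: 19 - 40*I ≈ 19.0 - 40.0*I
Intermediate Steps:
o(Y, M) = 5 (o(Y, M) = 3 + (5 - 3) = 3 + 2 = 5)
m(q) = q^(3/2) (m(q) = -4 + (q*√q - 1*(-4)) = -4 + (q^(3/2) + 4) = -4 + (4 + q^(3/2)) = q^(3/2))
L = 19 (L = -9 + 28 = 19)
o(-15, -8)*m(-4) + L = 5*(-4)^(3/2) + 19 = 5*(-8*I) + 19 = -40*I + 19 = 19 - 40*I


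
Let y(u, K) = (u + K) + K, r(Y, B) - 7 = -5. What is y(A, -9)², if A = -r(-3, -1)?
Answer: 400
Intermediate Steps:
r(Y, B) = 2 (r(Y, B) = 7 - 5 = 2)
A = -2 (A = -1*2 = -2)
y(u, K) = u + 2*K (y(u, K) = (K + u) + K = u + 2*K)
y(A, -9)² = (-2 + 2*(-9))² = (-2 - 18)² = (-20)² = 400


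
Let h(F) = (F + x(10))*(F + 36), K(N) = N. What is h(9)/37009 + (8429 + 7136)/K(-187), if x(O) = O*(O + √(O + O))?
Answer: -3075550/37009 + 900*√5/37009 ≈ -83.048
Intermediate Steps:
x(O) = O*(O + √2*√O) (x(O) = O*(O + √(2*O)) = O*(O + √2*√O))
h(F) = (36 + F)*(100 + F + 20*√5) (h(F) = (F + (10² + √2*10^(3/2)))*(F + 36) = (F + (100 + √2*(10*√10)))*(36 + F) = (F + (100 + 20*√5))*(36 + F) = (100 + F + 20*√5)*(36 + F) = (36 + F)*(100 + F + 20*√5))
h(9)/37009 + (8429 + 7136)/K(-187) = (3600 + 9² + 136*9 + 720*√5 + 20*9*√5)/37009 + (8429 + 7136)/(-187) = (3600 + 81 + 1224 + 720*√5 + 180*√5)*(1/37009) + 15565*(-1/187) = (4905 + 900*√5)*(1/37009) - 1415/17 = (4905/37009 + 900*√5/37009) - 1415/17 = -3075550/37009 + 900*√5/37009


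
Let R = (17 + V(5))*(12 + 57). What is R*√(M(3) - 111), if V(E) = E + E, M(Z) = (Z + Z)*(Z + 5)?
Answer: 5589*I*√7 ≈ 14787.0*I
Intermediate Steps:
M(Z) = 2*Z*(5 + Z) (M(Z) = (2*Z)*(5 + Z) = 2*Z*(5 + Z))
V(E) = 2*E
R = 1863 (R = (17 + 2*5)*(12 + 57) = (17 + 10)*69 = 27*69 = 1863)
R*√(M(3) - 111) = 1863*√(2*3*(5 + 3) - 111) = 1863*√(2*3*8 - 111) = 1863*√(48 - 111) = 1863*√(-63) = 1863*(3*I*√7) = 5589*I*√7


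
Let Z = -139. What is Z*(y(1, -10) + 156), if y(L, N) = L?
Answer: -21823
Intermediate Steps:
Z*(y(1, -10) + 156) = -139*(1 + 156) = -139*157 = -21823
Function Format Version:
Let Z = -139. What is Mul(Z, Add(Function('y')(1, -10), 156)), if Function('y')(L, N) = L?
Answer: -21823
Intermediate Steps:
Mul(Z, Add(Function('y')(1, -10), 156)) = Mul(-139, Add(1, 156)) = Mul(-139, 157) = -21823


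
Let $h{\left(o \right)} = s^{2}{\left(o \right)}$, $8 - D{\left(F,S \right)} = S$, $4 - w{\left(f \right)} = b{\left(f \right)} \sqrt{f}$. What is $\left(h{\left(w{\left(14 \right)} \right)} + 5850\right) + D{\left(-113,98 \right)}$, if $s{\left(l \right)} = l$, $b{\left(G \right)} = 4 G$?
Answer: $49680 - 448 \sqrt{14} \approx 48004.0$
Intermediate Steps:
$w{\left(f \right)} = 4 - 4 f^{\frac{3}{2}}$ ($w{\left(f \right)} = 4 - 4 f \sqrt{f} = 4 - 4 f^{\frac{3}{2}}$)
$D{\left(F,S \right)} = 8 - S$
$h{\left(o \right)} = o^{2}$
$\left(h{\left(w{\left(14 \right)} \right)} + 5850\right) + D{\left(-113,98 \right)} = \left(\left(4 - 4 \cdot 14^{\frac{3}{2}}\right)^{2} + 5850\right) + \left(8 - 98\right) = \left(\left(4 - 4 \cdot 14 \sqrt{14}\right)^{2} + 5850\right) + \left(8 - 98\right) = \left(\left(4 - 56 \sqrt{14}\right)^{2} + 5850\right) - 90 = \left(5850 + \left(4 - 56 \sqrt{14}\right)^{2}\right) - 90 = 5760 + \left(4 - 56 \sqrt{14}\right)^{2}$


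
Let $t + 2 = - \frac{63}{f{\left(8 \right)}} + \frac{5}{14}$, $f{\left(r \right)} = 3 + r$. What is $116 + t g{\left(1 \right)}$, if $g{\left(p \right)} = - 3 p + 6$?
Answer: $\frac{14459}{154} \approx 93.89$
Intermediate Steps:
$g{\left(p \right)} = 6 - 3 p$
$t = - \frac{1135}{154}$ ($t = -2 + \left(- \frac{63}{3 + 8} + \frac{5}{14}\right) = -2 + \left(- \frac{63}{11} + 5 \cdot \frac{1}{14}\right) = -2 + \left(\left(-63\right) \frac{1}{11} + \frac{5}{14}\right) = -2 + \left(- \frac{63}{11} + \frac{5}{14}\right) = -2 - \frac{827}{154} = - \frac{1135}{154} \approx -7.3701$)
$116 + t g{\left(1 \right)} = 116 - \frac{1135 \left(6 - 3\right)}{154} = 116 - \frac{3405}{154} = \frac{14459}{154}$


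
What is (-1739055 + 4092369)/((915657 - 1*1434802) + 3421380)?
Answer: 2353314/2902235 ≈ 0.81086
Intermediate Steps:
(-1739055 + 4092369)/((915657 - 1*1434802) + 3421380) = 2353314/((915657 - 1434802) + 3421380) = 2353314/(-519145 + 3421380) = 2353314/2902235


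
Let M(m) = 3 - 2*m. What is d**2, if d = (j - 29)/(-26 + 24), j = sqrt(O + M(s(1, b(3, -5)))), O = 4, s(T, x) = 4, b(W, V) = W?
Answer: (29 - I)**2/4 ≈ 210.0 - 14.5*I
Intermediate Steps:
j = I (j = sqrt(4 + (3 - 2*4)) = sqrt(4 + (3 - 8)) = sqrt(4 - 5) = sqrt(-1) = I ≈ 1.0*I)
d = 29/2 - I/2 (d = (I - 29)/(-26 + 24) = (-29 + I)/(-2) = (-29 + I)*(-1/2) = 29/2 - I/2 ≈ 14.5 - 0.5*I)
d**2 = (29/2 - I/2)**2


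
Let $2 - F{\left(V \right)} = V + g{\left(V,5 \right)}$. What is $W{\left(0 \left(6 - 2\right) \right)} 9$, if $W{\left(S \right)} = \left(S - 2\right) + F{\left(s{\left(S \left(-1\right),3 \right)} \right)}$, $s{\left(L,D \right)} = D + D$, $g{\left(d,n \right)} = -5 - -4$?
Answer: $-45$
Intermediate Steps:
$g{\left(d,n \right)} = -1$ ($g{\left(d,n \right)} = -5 + 4 = -1$)
$s{\left(L,D \right)} = 2 D$
$F{\left(V \right)} = 3 - V$ ($F{\left(V \right)} = 2 - \left(V - 1\right) = 2 - \left(-1 + V\right) = 3 - V$)
$W{\left(S \right)} = -5 + S$ ($W{\left(S \right)} = \left(S - 2\right) + \left(3 - 2 \cdot 3\right) = \left(-2 + S\right) + \left(3 - 6\right) = \left(-2 + S\right) - 3 = -5 + S$)
$W{\left(0 \left(6 - 2\right) \right)} 9 = \left(-5 + 0 \left(6 - 2\right)\right) 9 = \left(-5 + 0 \cdot 4\right) 9 = \left(-5 + 0\right) 9 = \left(-5\right) 9 = -45$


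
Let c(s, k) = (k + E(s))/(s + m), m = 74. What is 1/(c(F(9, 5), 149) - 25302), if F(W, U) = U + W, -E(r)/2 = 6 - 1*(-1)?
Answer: -88/2226441 ≈ -3.9525e-5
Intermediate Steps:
E(r) = -14 (E(r) = -2*(6 - 1*(-1)) = -2*(6 + 1) = -2*7 = -14)
c(s, k) = (-14 + k)/(74 + s) (c(s, k) = (k - 14)/(s + 74) = (-14 + k)/(74 + s))
1/(c(F(9, 5), 149) - 25302) = 1/((-14 + 149)/(74 + (5 + 9)) - 25302) = 1/(135/(74 + 14) - 25302) = 1/(135/88 - 25302) = 1/(-2226441/88) = -88/2226441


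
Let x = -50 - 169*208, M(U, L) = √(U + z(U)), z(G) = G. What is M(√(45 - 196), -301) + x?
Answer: -35202 + 151^(¼)*(1 + I) ≈ -35199.0 + 3.5055*I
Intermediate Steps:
M(U, L) = √2*√U (M(U, L) = √(U + U) = √(2*U) = √2*√U)
x = -35202 (x = -50 - 35152 = -35202)
M(√(45 - 196), -301) + x = √2*√(√(45 - 196)) - 35202 = √2*√(√(-151)) - 35202 = √2*√(I*√151) - 35202 = √2*(151^(¼)*√I) - 35202 = √2*151^(¼)*√I - 35202 = -35202 + √2*151^(¼)*√I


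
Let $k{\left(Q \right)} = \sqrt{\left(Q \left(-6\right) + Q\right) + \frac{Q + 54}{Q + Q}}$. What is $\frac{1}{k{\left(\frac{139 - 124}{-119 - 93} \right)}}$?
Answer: $- \frac{2 i \sqrt{106951615}}{403591} \approx - 0.051249 i$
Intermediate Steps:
$k{\left(Q \right)} = \sqrt{- 5 Q + \frac{54 + Q}{2 Q}}$ ($k{\left(Q \right)} = \sqrt{\left(- 6 Q + Q\right) + \frac{54 + Q}{2 Q}} = \sqrt{- 5 Q + \left(54 + Q\right) \frac{1}{2 Q}} = \sqrt{- 5 Q + \frac{54 + Q}{2 Q}}$)
$\frac{1}{k{\left(\frac{139 - 124}{-119 - 93} \right)}} = \frac{1}{\frac{1}{2} \sqrt{2 - 20 \frac{139 - 124}{-119 - 93} + \frac{108}{\left(139 - 124\right) \frac{1}{-119 - 93}}}} = \frac{1}{\frac{1}{2} \sqrt{2 - 20 \frac{15}{-212} + \frac{108}{15 \frac{1}{-212}}}} = \frac{1}{\frac{1}{2} \sqrt{2 - 20 \cdot 15 \left(- \frac{1}{212}\right) + \frac{108}{15 \left(- \frac{1}{212}\right)}}} = \frac{1}{\frac{1}{2} \sqrt{2 - - \frac{75}{53} + \frac{108}{- \frac{15}{212}}}} = \frac{1}{\frac{1}{2} \sqrt{2 + \frac{75}{53} + 108 \left(- \frac{212}{15}\right)}} = \frac{1}{\frac{1}{2} \sqrt{2 + \frac{75}{53} - \frac{7632}{5}}} = \frac{1}{\frac{1}{2} \sqrt{- \frac{403591}{265}}} = \frac{1}{\frac{1}{2} \frac{i \sqrt{106951615}}{265}} = \frac{1}{\frac{1}{530} i \sqrt{106951615}} = - \frac{2 i \sqrt{106951615}}{403591}$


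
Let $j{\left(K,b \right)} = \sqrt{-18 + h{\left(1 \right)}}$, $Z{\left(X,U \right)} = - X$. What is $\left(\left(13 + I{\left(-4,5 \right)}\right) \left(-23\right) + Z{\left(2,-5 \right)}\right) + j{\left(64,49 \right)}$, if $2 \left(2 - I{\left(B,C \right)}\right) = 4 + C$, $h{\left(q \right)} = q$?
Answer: $- \frac{487}{2} + i \sqrt{17} \approx -243.5 + 4.1231 i$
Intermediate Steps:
$j{\left(K,b \right)} = i \sqrt{17}$ ($j{\left(K,b \right)} = \sqrt{-18 + 1} = \sqrt{-17} = i \sqrt{17}$)
$I{\left(B,C \right)} = - \frac{C}{2}$ ($I{\left(B,C \right)} = 2 - \frac{4 + C}{2} = 2 - \left(2 + \frac{C}{2}\right) = - \frac{C}{2}$)
$\left(\left(13 + I{\left(-4,5 \right)}\right) \left(-23\right) + Z{\left(2,-5 \right)}\right) + j{\left(64,49 \right)} = \left(\left(13 - \frac{5}{2}\right) \left(-23\right) - 2\right) + i \sqrt{17} = \left(\frac{21}{2} \left(-23\right) - 2\right) + i \sqrt{17} = \left(- \frac{483}{2} - 2\right) + i \sqrt{17} = - \frac{487}{2} + i \sqrt{17}$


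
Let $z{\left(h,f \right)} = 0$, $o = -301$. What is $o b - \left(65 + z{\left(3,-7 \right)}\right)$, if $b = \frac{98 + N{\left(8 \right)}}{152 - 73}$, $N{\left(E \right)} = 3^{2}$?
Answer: $- \frac{37342}{79} \approx -472.68$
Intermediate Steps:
$N{\left(E \right)} = 9$
$b = \frac{107}{79}$ ($b = \frac{98 + 9}{152 - 73} = \frac{107}{79} \approx 1.3544$)
$o b - \left(65 + z{\left(3,-7 \right)}\right) = \left(-301\right) \frac{107}{79} - 65 = - \frac{32207}{79} + \left(-65 + 0\right) = - \frac{32207}{79} - 65 = - \frac{37342}{79}$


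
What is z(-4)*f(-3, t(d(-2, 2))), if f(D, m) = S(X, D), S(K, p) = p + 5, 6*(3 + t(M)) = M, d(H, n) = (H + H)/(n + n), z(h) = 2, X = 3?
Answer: 4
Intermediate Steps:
d(H, n) = H/n (d(H, n) = (2*H)/((2*n)) = (2*H)*(1/(2*n)) = H/n)
t(M) = -3 + M/6
S(K, p) = 5 + p
f(D, m) = 5 + D
z(-4)*f(-3, t(d(-2, 2))) = 2*(5 - 3) = 2*2 = 4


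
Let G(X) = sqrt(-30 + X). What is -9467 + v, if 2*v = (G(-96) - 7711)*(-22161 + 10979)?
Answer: 43102734 - 16773*I*sqrt(14) ≈ 4.3103e+7 - 62759.0*I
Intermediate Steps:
v = 43112201 - 16773*I*sqrt(14) (v = ((sqrt(-30 - 96) - 7711)*(-22161 + 10979))/2 = ((sqrt(-126) - 7711)*(-11182))/2 = ((3*I*sqrt(14) - 7711)*(-11182))/2 = ((-7711 + 3*I*sqrt(14))*(-11182))/2 = (86224402 - 33546*I*sqrt(14))/2 = 43112201 - 16773*I*sqrt(14) ≈ 4.3112e+7 - 62759.0*I)
-9467 + v = -9467 + (43112201 - 16773*I*sqrt(14)) = 43102734 - 16773*I*sqrt(14)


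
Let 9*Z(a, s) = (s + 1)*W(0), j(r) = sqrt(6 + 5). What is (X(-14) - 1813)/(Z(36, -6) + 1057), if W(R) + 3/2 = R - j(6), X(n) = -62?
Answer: -58421250/32959871 + 337500*sqrt(11)/362558581 ≈ -1.7694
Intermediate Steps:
j(r) = sqrt(11)
W(R) = -3/2 + R - sqrt(11) (W(R) = -3/2 + (R - sqrt(11)) = -3/2 + R - sqrt(11))
Z(a, s) = (1 + s)*(-3/2 - sqrt(11))/9 (Z(a, s) = ((s + 1)*(-3/2 + 0 - sqrt(11)))/9 = ((1 + s)*(-3/2 - sqrt(11)))/9 = (1 + s)*(-3/2 - sqrt(11))/9)
(X(-14) - 1813)/(Z(36, -6) + 1057) = (-62 - 1813)/(-(1 - 6)*(3 + 2*sqrt(11))/18 + 1057) = -1875/(-1/18*(-5)*(3 + 2*sqrt(11)) + 1057) = -1875/((5/6 + 5*sqrt(11)/9) + 1057) = -1875/(6347/6 + 5*sqrt(11)/9)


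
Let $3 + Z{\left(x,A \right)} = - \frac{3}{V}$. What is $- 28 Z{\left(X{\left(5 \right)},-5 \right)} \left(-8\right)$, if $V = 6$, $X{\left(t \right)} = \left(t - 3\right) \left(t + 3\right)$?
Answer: $-784$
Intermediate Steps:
$X{\left(t \right)} = \left(-3 + t\right) \left(3 + t\right)$
$Z{\left(x,A \right)} = - \frac{7}{2}$ ($Z{\left(x,A \right)} = -3 - \frac{3}{6} = -3 - \frac{1}{2} = - \frac{7}{2}$)
$- 28 Z{\left(X{\left(5 \right)},-5 \right)} \left(-8\right) = \left(-28\right) \left(- \frac{7}{2}\right) \left(-8\right) = 98 \left(-8\right) = -784$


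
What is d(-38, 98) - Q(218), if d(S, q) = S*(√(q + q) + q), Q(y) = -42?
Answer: -4214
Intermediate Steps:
d(S, q) = S*(q + √2*√q) (d(S, q) = S*(√(2*q) + q) = S*(√2*√q + q) = S*(q + √2*√q))
d(-38, 98) - Q(218) = -38*(98 + √2*√98) - 1*(-42) = -38*(98 + √2*(7*√2)) + 42 = -38*(98 + 14) + 42 = -38*112 + 42 = -4256 + 42 = -4214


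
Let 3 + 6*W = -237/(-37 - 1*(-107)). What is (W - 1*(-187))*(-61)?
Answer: -1587891/140 ≈ -11342.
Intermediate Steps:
W = -149/140 (W = -½ + (-237/(-37 - 1*(-107)))/6 = -½ + (-237/(-37 + 107))/6 = -½ + (-237/70)/6 = -½ + (-237*1/70)/6 = -½ + (⅙)*(-237/70) = -½ - 79/140 = -149/140 ≈ -1.0643)
(W - 1*(-187))*(-61) = (-149/140 - 1*(-187))*(-61) = (-149/140 + 187)*(-61) = (26031/140)*(-61) = -1587891/140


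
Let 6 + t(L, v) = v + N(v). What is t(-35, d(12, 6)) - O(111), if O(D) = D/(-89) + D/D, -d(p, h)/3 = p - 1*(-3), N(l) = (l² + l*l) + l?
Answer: 351928/89 ≈ 3954.2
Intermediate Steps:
N(l) = l + 2*l² (N(l) = (l² + l²) + l = 2*l² + l = l + 2*l²)
d(p, h) = -9 - 3*p (d(p, h) = -3*(p - 1*(-3)) = -3*(p + 3) = -3*(3 + p) = -9 - 3*p)
t(L, v) = -6 + v + v*(1 + 2*v) (t(L, v) = -6 + (v + v*(1 + 2*v)) = -6 + v + v*(1 + 2*v))
O(D) = 1 - D/89 (O(D) = D*(-1/89) + 1 = -D/89 + 1 = 1 - D/89)
t(-35, d(12, 6)) - O(111) = (-6 + 2*(-9 - 3*12) + 2*(-9 - 3*12)²) - (1 - 1/89*111) = (-6 + 2*(-9 - 36) + 2*(-9 - 36)²) - (1 - 111/89) = (-6 + 2*(-45) + 2*(-45)²) - 1*(-22/89) = (-6 - 90 + 2*2025) + 22/89 = (-6 - 90 + 4050) + 22/89 = 3954 + 22/89 = 351928/89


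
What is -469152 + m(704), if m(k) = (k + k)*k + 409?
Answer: 522489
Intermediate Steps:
m(k) = 409 + 2*k² (m(k) = (2*k)*k + 409 = 2*k² + 409 = 409 + 2*k²)
-469152 + m(704) = -469152 + (409 + 2*704²) = -469152 + (409 + 2*495616) = -469152 + (409 + 991232) = -469152 + 991641 = 522489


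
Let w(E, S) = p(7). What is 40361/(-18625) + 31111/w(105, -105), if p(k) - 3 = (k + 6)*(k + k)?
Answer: 114395118/689125 ≈ 166.00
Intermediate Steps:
p(k) = 3 + 2*k*(6 + k) (p(k) = 3 + (k + 6)*(k + k) = 3 + (6 + k)*(2*k) = 3 + 2*k*(6 + k))
w(E, S) = 185 (w(E, S) = 3 + 2*7**2 + 12*7 = 3 + 2*49 + 84 = 3 + 98 + 84 = 185)
40361/(-18625) + 31111/w(105, -105) = 40361/(-18625) + 31111/185 = 40361*(-1/18625) + 31111*(1/185) = -40361/18625 + 31111/185 = 114395118/689125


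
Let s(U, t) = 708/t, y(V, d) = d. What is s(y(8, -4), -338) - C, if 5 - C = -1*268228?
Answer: -45331731/169 ≈ -2.6824e+5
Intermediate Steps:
C = 268233 (C = 5 - (-1)*268228 = 5 - 1*(-268228) = 5 + 268228 = 268233)
s(y(8, -4), -338) - C = 708/(-338) - 1*268233 = 708*(-1/338) - 268233 = -354/169 - 268233 = -45331731/169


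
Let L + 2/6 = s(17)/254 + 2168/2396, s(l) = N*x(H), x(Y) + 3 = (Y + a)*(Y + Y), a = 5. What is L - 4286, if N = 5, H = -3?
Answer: -1956167185/456438 ≈ -4285.7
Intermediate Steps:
x(Y) = -3 + 2*Y*(5 + Y) (x(Y) = -3 + (Y + 5)*(Y + Y) = -3 + (5 + Y)*(2*Y) = -3 + 2*Y*(5 + Y))
s(l) = -75 (s(l) = 5*(-3 + 2*(-3)² + 10*(-3)) = 5*(-3 + 2*9 - 30) = 5*(-3 + 18 - 30) = 5*(-15) = -75)
L = 126083/456438 (L = -⅓ + (-75/254 + 2168/2396) = -⅓ + (-75*1/254 + 2168*(1/2396)) = -⅓ + (-75/254 + 542/599) = -⅓ + 92743/152146 = 126083/456438 ≈ 0.27623)
L - 4286 = 126083/456438 - 4286 = -1956167185/456438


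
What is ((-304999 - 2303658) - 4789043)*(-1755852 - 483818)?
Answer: 16568406759000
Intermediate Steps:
((-304999 - 2303658) - 4789043)*(-1755852 - 483818) = (-2608657 - 4789043)*(-2239670) = -7397700*(-2239670) = 16568406759000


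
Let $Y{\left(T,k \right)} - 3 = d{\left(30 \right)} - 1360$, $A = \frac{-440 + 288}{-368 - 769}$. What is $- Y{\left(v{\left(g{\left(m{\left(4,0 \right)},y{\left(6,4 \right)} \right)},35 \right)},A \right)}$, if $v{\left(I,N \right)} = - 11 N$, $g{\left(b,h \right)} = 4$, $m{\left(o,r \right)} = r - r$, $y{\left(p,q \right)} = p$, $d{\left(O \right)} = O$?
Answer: $1327$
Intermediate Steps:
$m{\left(o,r \right)} = 0$
$A = \frac{152}{1137}$ ($A = - \frac{152}{-1137} = \left(-152\right) \left(- \frac{1}{1137}\right) = \frac{152}{1137} \approx 0.13369$)
$Y{\left(T,k \right)} = -1327$ ($Y{\left(T,k \right)} = 3 + \left(30 - 1360\right) = 3 - 1330 = -1327$)
$- Y{\left(v{\left(g{\left(m{\left(4,0 \right)},y{\left(6,4 \right)} \right)},35 \right)},A \right)} = \left(-1\right) \left(-1327\right) = 1327$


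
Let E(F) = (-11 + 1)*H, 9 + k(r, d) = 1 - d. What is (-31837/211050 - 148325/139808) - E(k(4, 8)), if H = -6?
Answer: -53121875369/867837600 ≈ -61.212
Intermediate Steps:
k(r, d) = -8 - d (k(r, d) = -9 + (1 - d) = -8 - d)
E(F) = 60 (E(F) = (-11 + 1)*(-6) = -10*(-6) = 60)
(-31837/211050 - 148325/139808) - E(k(4, 8)) = (-31837/211050 - 148325/139808) - 1*60 = (-31837*1/211050 - 148325*1/139808) - 60 = (-31837/211050 - 8725/8224) - 60 = -1051619369/867837600 - 60 = -53121875369/867837600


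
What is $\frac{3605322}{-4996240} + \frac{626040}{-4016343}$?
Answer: $- \frac{2934675977841}{3344435591720} \approx -0.87748$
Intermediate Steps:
$\frac{3605322}{-4996240} + \frac{626040}{-4016343} = 3605322 \left(- \frac{1}{4996240}\right) + 626040 \left(- \frac{1}{4016343}\right) = - \frac{1802661}{2498120} - \frac{208680}{1338781} = - \frac{2934675977841}{3344435591720}$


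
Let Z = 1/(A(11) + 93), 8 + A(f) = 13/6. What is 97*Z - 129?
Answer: -66885/523 ≈ -127.89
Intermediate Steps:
A(f) = -35/6 (A(f) = -8 + 13/6 = -35/6)
Z = 6/523 (Z = 1/(-35/6 + 93) = 1/(523/6) = 6/523 ≈ 0.011472)
97*Z - 129 = 97*(6/523) - 129 = 582/523 - 129 = -66885/523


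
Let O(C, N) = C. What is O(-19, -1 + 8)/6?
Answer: -19/6 ≈ -3.1667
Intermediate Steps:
O(-19, -1 + 8)/6 = -19/6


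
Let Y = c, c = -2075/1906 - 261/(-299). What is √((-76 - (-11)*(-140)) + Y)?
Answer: I*√524913214313722/569894 ≈ 40.202*I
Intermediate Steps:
c = -122959/569894 (c = -2075*1/1906 - 261*(-1/299) = -2075/1906 + 261/299 = -122959/569894 ≈ -0.21576)
Y = -122959/569894 ≈ -0.21576
√((-76 - (-11)*(-140)) + Y) = √((-76 - (-11)*(-140)) - 122959/569894) = √((-76 - 1*1540) - 122959/569894) = √((-76 - 1540) - 122959/569894) = √(-1616 - 122959/569894) = √(-921071663/569894) = I*√524913214313722/569894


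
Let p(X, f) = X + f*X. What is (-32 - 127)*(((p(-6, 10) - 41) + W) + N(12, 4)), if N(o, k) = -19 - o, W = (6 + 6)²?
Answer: -954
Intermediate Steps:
p(X, f) = X + X*f
W = 144 (W = 12² = 144)
(-32 - 127)*(((p(-6, 10) - 41) + W) + N(12, 4)) = (-32 - 127)*(((-6*(1 + 10) - 41) + 144) + (-19 - 1*12)) = -159*(((-6*11 - 41) + 144) + (-19 - 12)) = -159*(((-66 - 41) + 144) - 31) = -159*((-107 + 144) - 31) = -159*(37 - 31) = -159*6 = -954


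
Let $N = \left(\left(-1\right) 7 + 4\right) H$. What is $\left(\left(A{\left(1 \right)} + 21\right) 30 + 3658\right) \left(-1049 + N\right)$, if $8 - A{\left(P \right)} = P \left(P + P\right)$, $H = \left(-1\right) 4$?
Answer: $-4633316$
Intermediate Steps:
$H = -4$
$A{\left(P \right)} = 8 - 2 P^{2}$ ($A{\left(P \right)} = 8 - P \left(P + P\right) = 8 - P 2 P = 8 - 2 P^{2}$)
$N = 12$ ($N = \left(\left(-1\right) 7 + 4\right) \left(-4\right) = \left(-7 + 4\right) \left(-4\right) = \left(-3\right) \left(-4\right) = 12$)
$\left(\left(A{\left(1 \right)} + 21\right) 30 + 3658\right) \left(-1049 + N\right) = \left(\left(\left(8 - 2 \cdot 1^{2}\right) + 21\right) 30 + 3658\right) \left(-1049 + 12\right) = \left(\left(\left(8 - 2\right) + 21\right) 30 + 3658\right) \left(-1037\right) = \left(\left(6 + 21\right) 30 + 3658\right) \left(-1037\right) = \left(27 \cdot 30 + 3658\right) \left(-1037\right) = \left(810 + 3658\right) \left(-1037\right) = 4468 \left(-1037\right) = -4633316$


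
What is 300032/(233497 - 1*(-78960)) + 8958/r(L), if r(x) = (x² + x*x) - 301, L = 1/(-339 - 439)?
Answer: -819760385519740/28463345717137 ≈ -28.801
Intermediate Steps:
L = -1/778 (L = 1/(-778) = -1/778 ≈ -0.0012853)
r(x) = -301 + 2*x² (r(x) = (x² + x²) - 301 = 2*x² - 301 = -301 + 2*x²)
300032/(233497 - 1*(-78960)) + 8958/r(L) = 300032/(233497 - 1*(-78960)) + 8958/(-301 + 2*(-1/778)²) = 300032/(233497 + 78960) + 8958/(-301 + 2*(1/605284)) = 300032/312457 + 8958/(-301 + 1/302642) = 300032*(1/312457) + 8958/(-91095241/302642) = 300032/312457 + 8958*(-302642/91095241) = 300032/312457 - 2711067036/91095241 = -819760385519740/28463345717137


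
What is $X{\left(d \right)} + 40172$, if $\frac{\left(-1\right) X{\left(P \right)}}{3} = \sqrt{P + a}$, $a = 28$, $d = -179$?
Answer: $40172 - 3 i \sqrt{151} \approx 40172.0 - 36.865 i$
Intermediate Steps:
$X{\left(P \right)} = - 3 \sqrt{28 + P}$ ($X{\left(P \right)} = - 3 \sqrt{P + 28} = - 3 \sqrt{28 + P}$)
$X{\left(d \right)} + 40172 = - 3 \sqrt{28 - 179} + 40172 = - 3 \sqrt{-151} + 40172 = - 3 i \sqrt{151} + 40172 = 40172 - 3 i \sqrt{151}$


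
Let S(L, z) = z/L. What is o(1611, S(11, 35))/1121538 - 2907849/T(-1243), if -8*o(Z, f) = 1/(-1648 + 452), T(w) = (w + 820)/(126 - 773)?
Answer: -747734685034446427/168117050816 ≈ -4.4477e+6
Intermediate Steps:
T(w) = -820/647 - w/647 (T(w) = (820 + w)/(-647) = (820 + w)*(-1/647) = -820/647 - w/647)
o(Z, f) = 1/9568 (o(Z, f) = -1/(8*(-1648 + 452)) = -⅛/(-1196) = -⅛*(-1/1196) = 1/9568)
o(1611, S(11, 35))/1121538 - 2907849/T(-1243) = (1/9568)/1121538 - 2907849/(-820/647 - 1/647*(-1243)) = (1/9568)*(1/1121538) - 2907849/(-820/647 + 1243/647) = 1/10730875584 - 2907849/423/647 = 1/10730875584 - 2907849*647/423 = 1/10730875584 - 627126101/141 = -747734685034446427/168117050816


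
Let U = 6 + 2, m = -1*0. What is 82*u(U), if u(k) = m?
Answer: 0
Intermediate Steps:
m = 0
U = 8
u(k) = 0
82*u(U) = 82*0 = 0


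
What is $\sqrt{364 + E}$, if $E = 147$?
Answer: $\sqrt{511} \approx 22.605$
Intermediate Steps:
$\sqrt{364 + E} = \sqrt{364 + 147} = \sqrt{511}$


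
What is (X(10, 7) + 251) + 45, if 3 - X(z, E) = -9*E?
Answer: 362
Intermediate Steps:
X(z, E) = 3 + 9*E (X(z, E) = 3 - (-9)*E = 3 + 9*E)
(X(10, 7) + 251) + 45 = ((3 + 9*7) + 251) + 45 = ((3 + 63) + 251) + 45 = (66 + 251) + 45 = 317 + 45 = 362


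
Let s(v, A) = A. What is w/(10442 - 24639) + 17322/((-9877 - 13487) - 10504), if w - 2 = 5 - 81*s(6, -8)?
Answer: -134051987/240411998 ≈ -0.55759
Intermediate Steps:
w = 655 (w = 2 + (5 - 81*(-8)) = 2 + (5 + 648) = 2 + 653 = 655)
w/(10442 - 24639) + 17322/((-9877 - 13487) - 10504) = 655/(10442 - 24639) + 17322/((-9877 - 13487) - 10504) = 655/(-14197) + 17322/(-23364 - 10504) = 655*(-1/14197) + 17322/(-33868) = -655/14197 + 17322*(-1/33868) = -655/14197 - 8661/16934 = -134051987/240411998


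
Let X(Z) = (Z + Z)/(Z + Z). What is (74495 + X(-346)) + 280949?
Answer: 355445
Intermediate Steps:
X(Z) = 1 (X(Z) = (2*Z)/((2*Z)) = (2*Z)*(1/(2*Z)) = 1)
(74495 + X(-346)) + 280949 = (74495 + 1) + 280949 = 74496 + 280949 = 355445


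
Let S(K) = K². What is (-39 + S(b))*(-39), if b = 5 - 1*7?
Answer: 1365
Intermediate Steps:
b = -2 (b = 5 - 7 = -2)
(-39 + S(b))*(-39) = (-39 + (-2)²)*(-39) = (-39 + 4)*(-39) = -35*(-39) = 1365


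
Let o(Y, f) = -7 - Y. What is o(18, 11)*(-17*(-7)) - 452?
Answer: -3427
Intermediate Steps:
o(18, 11)*(-17*(-7)) - 452 = (-7 - 1*18)*(-17*(-7)) - 452 = (-7 - 18)*119 - 452 = -25*119 - 452 = -2975 - 452 = -3427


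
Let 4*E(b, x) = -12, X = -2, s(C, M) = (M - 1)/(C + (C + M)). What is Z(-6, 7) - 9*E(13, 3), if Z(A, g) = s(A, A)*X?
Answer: 236/9 ≈ 26.222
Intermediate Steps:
s(C, M) = (-1 + M)/(M + 2*C)
E(b, x) = -3 (E(b, x) = (¼)*(-12) = -3)
Z(A, g) = -2*(-1 + A)/(3*A) (Z(A, g) = ((-1 + A)/(A + 2*A))*(-2) = ((-1 + A)/((3*A)))*(-2) = ((1/(3*A))*(-1 + A))*(-2) = ((-1 + A)/(3*A))*(-2) = -2*(-1 + A)/(3*A))
Z(-6, 7) - 9*E(13, 3) = (⅔)*(1 - 1*(-6))/(-6) - 9*(-3) = (⅔)*(-⅙)*(1 + 6) + 27 = (⅔)*(-⅙)*7 + 27 = -7/9 + 27 = 236/9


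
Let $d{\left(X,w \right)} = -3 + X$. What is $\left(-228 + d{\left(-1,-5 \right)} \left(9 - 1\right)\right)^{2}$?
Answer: $67600$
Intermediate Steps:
$\left(-228 + d{\left(-1,-5 \right)} \left(9 - 1\right)\right)^{2} = \left(-228 + \left(-3 - 1\right) \left(9 - 1\right)\right)^{2} = \left(-228 - 32\right)^{2} = \left(-260\right)^{2} = 67600$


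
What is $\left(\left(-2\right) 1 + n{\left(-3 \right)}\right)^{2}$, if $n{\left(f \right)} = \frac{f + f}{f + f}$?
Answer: $1$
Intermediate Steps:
$n{\left(f \right)} = 1$ ($n{\left(f \right)} = \frac{2 f}{2 f} = 2 f \frac{1}{2 f} = 1$)
$\left(\left(-2\right) 1 + n{\left(-3 \right)}\right)^{2} = \left(\left(-2\right) 1 + 1\right)^{2} = \left(-2 + 1\right)^{2} = \left(-1\right)^{2} = 1$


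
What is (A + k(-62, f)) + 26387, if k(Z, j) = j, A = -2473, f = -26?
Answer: 23888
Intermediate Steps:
(A + k(-62, f)) + 26387 = (-2473 - 26) + 26387 = -2499 + 26387 = 23888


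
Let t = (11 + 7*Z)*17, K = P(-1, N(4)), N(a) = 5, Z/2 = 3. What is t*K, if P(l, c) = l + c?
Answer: 3604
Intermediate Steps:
Z = 6 (Z = 2*3 = 6)
P(l, c) = c + l
K = 4 (K = 5 - 1 = 4)
t = 901 (t = (11 + 7*6)*17 = (11 + 42)*17 = 53*17 = 901)
t*K = 901*4 = 3604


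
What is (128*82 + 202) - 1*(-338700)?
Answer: 349398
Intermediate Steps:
(128*82 + 202) - 1*(-338700) = (10496 + 202) + 338700 = 10698 + 338700 = 349398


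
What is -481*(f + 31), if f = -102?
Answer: 34151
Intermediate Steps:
-481*(f + 31) = -481*(-102 + 31) = -481*(-71) = 34151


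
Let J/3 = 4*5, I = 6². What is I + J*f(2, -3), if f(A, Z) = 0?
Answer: 36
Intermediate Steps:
I = 36
J = 60 (J = 3*(4*5) = 3*20 = 60)
I + J*f(2, -3) = 36 + 60*0 = 36 + 0 = 36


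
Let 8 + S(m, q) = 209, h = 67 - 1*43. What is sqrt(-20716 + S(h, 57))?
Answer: I*sqrt(20515) ≈ 143.23*I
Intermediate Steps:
h = 24 (h = 67 - 43 = 24)
S(m, q) = 201 (S(m, q) = -8 + 209 = 201)
sqrt(-20716 + S(h, 57)) = sqrt(-20716 + 201) = sqrt(-20515) = I*sqrt(20515)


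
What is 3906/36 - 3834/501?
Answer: 33683/334 ≈ 100.85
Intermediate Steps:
3906/36 - 3834/501 = 3906*(1/36) - 3834*1/501 = 217/2 - 1278/167 = 33683/334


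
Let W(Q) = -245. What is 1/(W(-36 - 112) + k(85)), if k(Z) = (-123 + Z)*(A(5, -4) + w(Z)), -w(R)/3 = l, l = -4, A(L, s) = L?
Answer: -1/891 ≈ -0.0011223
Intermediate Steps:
w(R) = 12 (w(R) = -3*(-4) = 12)
k(Z) = -2091 + 17*Z (k(Z) = (-123 + Z)*(5 + 12) = (-123 + Z)*17 = -2091 + 17*Z)
1/(W(-36 - 112) + k(85)) = 1/(-245 + (-2091 + 17*85)) = 1/(-245 + (-2091 + 1445)) = 1/(-245 - 646) = 1/(-891) = -1/891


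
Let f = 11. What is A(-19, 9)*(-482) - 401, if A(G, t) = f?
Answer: -5703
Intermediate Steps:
A(G, t) = 11
A(-19, 9)*(-482) - 401 = 11*(-482) - 401 = -5302 - 401 = -5703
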